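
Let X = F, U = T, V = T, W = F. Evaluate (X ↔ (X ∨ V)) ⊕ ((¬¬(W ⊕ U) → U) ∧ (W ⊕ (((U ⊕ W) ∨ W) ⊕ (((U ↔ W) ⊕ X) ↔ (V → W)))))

X ∨ V = F ∨ T = T
X ↔ (X ∨ V) = F ↔ T = F
W ⊕ U = F ⊕ T = T
¬(W ⊕ U) = ¬T = F
¬¬(W ⊕ U) = ¬F = T
¬¬(W ⊕ U) → U = T → T = T
U ⊕ W = T ⊕ F = T
(U ⊕ W) ∨ W = T ∨ F = T
U ↔ W = T ↔ F = F
(U ↔ W) ⊕ X = F ⊕ F = F
V → W = T → F = F
((U ↔ W) ⊕ X) ↔ (V → W) = F ↔ F = T
((U ⊕ W) ∨ W) ⊕ (((U ↔ W) ⊕ X) ↔ (V → W)) = T ⊕ T = F
W ⊕ (((U ⊕ W) ∨ W) ⊕ (((U ↔ W) ⊕ X) ↔ (V → W))) = F ⊕ F = F
(¬¬(W ⊕ U) → U) ∧ (W ⊕ (((U ⊕ W) ∨ W) ⊕ (((U ↔ W) ⊕ X) ↔ (V → W)))) = T ∧ F = F
(X ↔ (X ∨ V)) ⊕ ((¬¬(W ⊕ U) → U) ∧ (W ⊕ (((U ⊕ W) ∨ W) ⊕ (((U ↔ W) ⊕ X) ↔ (V → W))))) = F ⊕ F = F

F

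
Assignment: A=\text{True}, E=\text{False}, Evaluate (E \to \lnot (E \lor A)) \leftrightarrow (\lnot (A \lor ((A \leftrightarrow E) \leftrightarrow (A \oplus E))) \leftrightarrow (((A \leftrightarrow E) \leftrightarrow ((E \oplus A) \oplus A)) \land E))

\text{True}

Substituting A=\text{True}, E=\text{False}:
E \lor A = \text{False} \lor \text{True} = \text{True}
\lnot (E \lor A) = \lnot \text{True} = \text{False}
E \to \lnot (E \lor A) = \text{False} \to \text{False} = \text{True}
A \leftrightarrow E = \text{True} \leftrightarrow \text{False} = \text{False}
A \oplus E = \text{True} \oplus \text{False} = \text{True}
(A \leftrightarrow E) \leftrightarrow (A \oplus E) = \text{False} \leftrightarrow \text{True} = \text{False}
A \lor ((A \leftrightarrow E) \leftrightarrow (A \oplus E)) = \text{True} \lor \text{False} = \text{True}
\lnot (A \lor ((A \leftrightarrow E) \leftrightarrow (A \oplus E))) = \lnot \text{True} = \text{False}
A \leftrightarrow E = \text{True} \leftrightarrow \text{False} = \text{False}
E \oplus A = \text{False} \oplus \text{True} = \text{True}
(E \oplus A) \oplus A = \text{True} \oplus \text{True} = \text{False}
(A \leftrightarrow E) \leftrightarrow ((E \oplus A) \oplus A) = \text{False} \leftrightarrow \text{False} = \text{True}
((A \leftrightarrow E) \leftrightarrow ((E \oplus A) \oplus A)) \land E = \text{True} \land \text{False} = \text{False}
\lnot (A \lor ((A \leftrightarrow E) \leftrightarrow (A \oplus E))) \leftrightarrow (((A \leftrightarrow E) \leftrightarrow ((E \oplus A) \oplus A)) \land E) = \text{False} \leftrightarrow \text{False} = \text{True}
(E \to \lnot (E \lor A)) \leftrightarrow (\lnot (A \lor ((A \leftrightarrow E) \leftrightarrow (A \oplus E))) \leftrightarrow (((A \leftrightarrow E) \leftrightarrow ((E \oplus A) \oplus A)) \land E)) = \text{True} \leftrightarrow \text{True} = \text{True}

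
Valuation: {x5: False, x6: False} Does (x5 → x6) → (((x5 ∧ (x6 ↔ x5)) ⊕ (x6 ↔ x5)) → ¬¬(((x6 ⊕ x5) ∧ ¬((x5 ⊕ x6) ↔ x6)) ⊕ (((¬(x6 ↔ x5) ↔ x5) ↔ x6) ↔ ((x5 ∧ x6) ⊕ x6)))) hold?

x5 → x6 = False → False = True
x6 ↔ x5 = False ↔ False = True
x5 ∧ (x6 ↔ x5) = False ∧ True = False
x6 ↔ x5 = False ↔ False = True
(x5 ∧ (x6 ↔ x5)) ⊕ (x6 ↔ x5) = False ⊕ True = True
x6 ⊕ x5 = False ⊕ False = False
x5 ⊕ x6 = False ⊕ False = False
(x5 ⊕ x6) ↔ x6 = False ↔ False = True
¬((x5 ⊕ x6) ↔ x6) = ¬True = False
(x6 ⊕ x5) ∧ ¬((x5 ⊕ x6) ↔ x6) = False ∧ False = False
x6 ↔ x5 = False ↔ False = True
¬(x6 ↔ x5) = ¬True = False
¬(x6 ↔ x5) ↔ x5 = False ↔ False = True
(¬(x6 ↔ x5) ↔ x5) ↔ x6 = True ↔ False = False
x5 ∧ x6 = False ∧ False = False
(x5 ∧ x6) ⊕ x6 = False ⊕ False = False
((¬(x6 ↔ x5) ↔ x5) ↔ x6) ↔ ((x5 ∧ x6) ⊕ x6) = False ↔ False = True
((x6 ⊕ x5) ∧ ¬((x5 ⊕ x6) ↔ x6)) ⊕ (((¬(x6 ↔ x5) ↔ x5) ↔ x6) ↔ ((x5 ∧ x6) ⊕ x6)) = False ⊕ True = True
¬(((x6 ⊕ x5) ∧ ¬((x5 ⊕ x6) ↔ x6)) ⊕ (((¬(x6 ↔ x5) ↔ x5) ↔ x6) ↔ ((x5 ∧ x6) ⊕ x6))) = ¬True = False
¬¬(((x6 ⊕ x5) ∧ ¬((x5 ⊕ x6) ↔ x6)) ⊕ (((¬(x6 ↔ x5) ↔ x5) ↔ x6) ↔ ((x5 ∧ x6) ⊕ x6))) = ¬False = True
((x5 ∧ (x6 ↔ x5)) ⊕ (x6 ↔ x5)) → ¬¬(((x6 ⊕ x5) ∧ ¬((x5 ⊕ x6) ↔ x6)) ⊕ (((¬(x6 ↔ x5) ↔ x5) ↔ x6) ↔ ((x5 ∧ x6) ⊕ x6))) = True → True = True
(x5 → x6) → (((x5 ∧ (x6 ↔ x5)) ⊕ (x6 ↔ x5)) → ¬¬(((x6 ⊕ x5) ∧ ¬((x5 ⊕ x6) ↔ x6)) ⊕ (((¬(x6 ↔ x5) ↔ x5) ↔ x6) ↔ ((x5 ∧ x6) ⊕ x6)))) = True → True = True

True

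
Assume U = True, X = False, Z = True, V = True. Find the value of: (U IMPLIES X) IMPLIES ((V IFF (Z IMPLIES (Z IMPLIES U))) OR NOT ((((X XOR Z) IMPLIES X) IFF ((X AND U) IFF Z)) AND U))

True

Substituting U=True, X=False, Z=True, V=True:
U IMPLIES X = True IMPLIES False = False
Z IMPLIES U = True IMPLIES True = True
Z IMPLIES (Z IMPLIES U) = True IMPLIES True = True
V IFF (Z IMPLIES (Z IMPLIES U)) = True IFF True = True
X XOR Z = False XOR True = True
(X XOR Z) IMPLIES X = True IMPLIES False = False
X AND U = False AND True = False
(X AND U) IFF Z = False IFF True = False
((X XOR Z) IMPLIES X) IFF ((X AND U) IFF Z) = False IFF False = True
(((X XOR Z) IMPLIES X) IFF ((X AND U) IFF Z)) AND U = True AND True = True
NOT ((((X XOR Z) IMPLIES X) IFF ((X AND U) IFF Z)) AND U) = NOT True = False
(V IFF (Z IMPLIES (Z IMPLIES U))) OR NOT ((((X XOR Z) IMPLIES X) IFF ((X AND U) IFF Z)) AND U) = True OR False = True
(U IMPLIES X) IMPLIES ((V IFF (Z IMPLIES (Z IMPLIES U))) OR NOT ((((X XOR Z) IMPLIES X) IFF ((X AND U) IFF Z)) AND U)) = False IMPLIES True = True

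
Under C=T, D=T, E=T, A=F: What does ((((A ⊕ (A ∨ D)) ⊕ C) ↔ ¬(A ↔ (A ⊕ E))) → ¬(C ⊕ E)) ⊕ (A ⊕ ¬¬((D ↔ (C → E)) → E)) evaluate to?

F

Substituting C=T, D=T, E=T, A=F:
A ∨ D = F ∨ T = T
A ⊕ (A ∨ D) = F ⊕ T = T
(A ⊕ (A ∨ D)) ⊕ C = T ⊕ T = F
A ⊕ E = F ⊕ T = T
A ↔ (A ⊕ E) = F ↔ T = F
¬(A ↔ (A ⊕ E)) = ¬F = T
((A ⊕ (A ∨ D)) ⊕ C) ↔ ¬(A ↔ (A ⊕ E)) = F ↔ T = F
C ⊕ E = T ⊕ T = F
¬(C ⊕ E) = ¬F = T
(((A ⊕ (A ∨ D)) ⊕ C) ↔ ¬(A ↔ (A ⊕ E))) → ¬(C ⊕ E) = F → T = T
C → E = T → T = T
D ↔ (C → E) = T ↔ T = T
(D ↔ (C → E)) → E = T → T = T
¬((D ↔ (C → E)) → E) = ¬T = F
¬¬((D ↔ (C → E)) → E) = ¬F = T
A ⊕ ¬¬((D ↔ (C → E)) → E) = F ⊕ T = T
((((A ⊕ (A ∨ D)) ⊕ C) ↔ ¬(A ↔ (A ⊕ E))) → ¬(C ⊕ E)) ⊕ (A ⊕ ¬¬((D ↔ (C → E)) → E)) = T ⊕ T = F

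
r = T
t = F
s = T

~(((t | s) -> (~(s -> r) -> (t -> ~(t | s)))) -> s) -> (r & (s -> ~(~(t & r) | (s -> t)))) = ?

T

t | s = F | T = T
s -> r = T -> T = T
~(s -> r) = ~T = F
t | s = F | T = T
~(t | s) = ~T = F
t -> ~(t | s) = F -> F = T
~(s -> r) -> (t -> ~(t | s)) = F -> T = T
(t | s) -> (~(s -> r) -> (t -> ~(t | s))) = T -> T = T
((t | s) -> (~(s -> r) -> (t -> ~(t | s)))) -> s = T -> T = T
~(((t | s) -> (~(s -> r) -> (t -> ~(t | s)))) -> s) = ~T = F
t & r = F & T = F
~(t & r) = ~F = T
s -> t = T -> F = F
~(t & r) | (s -> t) = T | F = T
~(~(t & r) | (s -> t)) = ~T = F
s -> ~(~(t & r) | (s -> t)) = T -> F = F
r & (s -> ~(~(t & r) | (s -> t))) = T & F = F
~(((t | s) -> (~(s -> r) -> (t -> ~(t | s)))) -> s) -> (r & (s -> ~(~(t & r) | (s -> t)))) = F -> F = T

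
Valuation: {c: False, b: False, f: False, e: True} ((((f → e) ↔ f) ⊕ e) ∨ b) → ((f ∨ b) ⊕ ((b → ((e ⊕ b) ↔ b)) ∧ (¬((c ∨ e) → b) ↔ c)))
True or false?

False

Substituting c=False, b=False, f=False, e=True:
f → e = False → True = True
(f → e) ↔ f = True ↔ False = False
((f → e) ↔ f) ⊕ e = False ⊕ True = True
(((f → e) ↔ f) ⊕ e) ∨ b = True ∨ False = True
f ∨ b = False ∨ False = False
e ⊕ b = True ⊕ False = True
(e ⊕ b) ↔ b = True ↔ False = False
b → ((e ⊕ b) ↔ b) = False → False = True
c ∨ e = False ∨ True = True
(c ∨ e) → b = True → False = False
¬((c ∨ e) → b) = ¬False = True
¬((c ∨ e) → b) ↔ c = True ↔ False = False
(b → ((e ⊕ b) ↔ b)) ∧ (¬((c ∨ e) → b) ↔ c) = True ∧ False = False
(f ∨ b) ⊕ ((b → ((e ⊕ b) ↔ b)) ∧ (¬((c ∨ e) → b) ↔ c)) = False ⊕ False = False
((((f → e) ↔ f) ⊕ e) ∨ b) → ((f ∨ b) ⊕ ((b → ((e ⊕ b) ↔ b)) ∧ (¬((c ∨ e) → b) ↔ c))) = True → False = False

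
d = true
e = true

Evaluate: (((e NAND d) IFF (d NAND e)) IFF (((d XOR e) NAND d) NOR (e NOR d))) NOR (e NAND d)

e NAND d = true NAND true = false
d NAND e = true NAND true = false
(e NAND d) IFF (d NAND e) = false IFF false = true
d XOR e = true XOR true = false
(d XOR e) NAND d = false NAND true = true
e NOR d = true NOR true = false
((d XOR e) NAND d) NOR (e NOR d) = true NOR false = false
((e NAND d) IFF (d NAND e)) IFF (((d XOR e) NAND d) NOR (e NOR d)) = true IFF false = false
e NAND d = true NAND true = false
(((e NAND d) IFF (d NAND e)) IFF (((d XOR e) NAND d) NOR (e NOR d))) NOR (e NAND d) = false NOR false = true

true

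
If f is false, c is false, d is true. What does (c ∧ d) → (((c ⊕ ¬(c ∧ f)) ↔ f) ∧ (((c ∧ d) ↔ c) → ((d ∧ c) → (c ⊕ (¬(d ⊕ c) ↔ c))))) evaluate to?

c ∧ d = False ∧ True = False
c ∧ f = False ∧ False = False
¬(c ∧ f) = ¬False = True
c ⊕ ¬(c ∧ f) = False ⊕ True = True
(c ⊕ ¬(c ∧ f)) ↔ f = True ↔ False = False
c ∧ d = False ∧ True = False
(c ∧ d) ↔ c = False ↔ False = True
d ∧ c = True ∧ False = False
d ⊕ c = True ⊕ False = True
¬(d ⊕ c) = ¬True = False
¬(d ⊕ c) ↔ c = False ↔ False = True
c ⊕ (¬(d ⊕ c) ↔ c) = False ⊕ True = True
(d ∧ c) → (c ⊕ (¬(d ⊕ c) ↔ c)) = False → True = True
((c ∧ d) ↔ c) → ((d ∧ c) → (c ⊕ (¬(d ⊕ c) ↔ c))) = True → True = True
((c ⊕ ¬(c ∧ f)) ↔ f) ∧ (((c ∧ d) ↔ c) → ((d ∧ c) → (c ⊕ (¬(d ⊕ c) ↔ c)))) = False ∧ True = False
(c ∧ d) → (((c ⊕ ¬(c ∧ f)) ↔ f) ∧ (((c ∧ d) ↔ c) → ((d ∧ c) → (c ⊕ (¬(d ⊕ c) ↔ c))))) = False → False = True

True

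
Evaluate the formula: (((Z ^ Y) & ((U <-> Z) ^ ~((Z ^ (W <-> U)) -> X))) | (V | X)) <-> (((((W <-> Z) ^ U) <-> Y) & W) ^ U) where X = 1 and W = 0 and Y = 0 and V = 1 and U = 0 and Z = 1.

0

Substituting X=1, W=0, Y=0, V=1, U=0, Z=1:
Z ^ Y = 1 ^ 0 = 1
U <-> Z = 0 <-> 1 = 0
W <-> U = 0 <-> 0 = 1
Z ^ (W <-> U) = 1 ^ 1 = 0
(Z ^ (W <-> U)) -> X = 0 -> 1 = 1
~((Z ^ (W <-> U)) -> X) = ~1 = 0
(U <-> Z) ^ ~((Z ^ (W <-> U)) -> X) = 0 ^ 0 = 0
(Z ^ Y) & ((U <-> Z) ^ ~((Z ^ (W <-> U)) -> X)) = 1 & 0 = 0
V | X = 1 | 1 = 1
((Z ^ Y) & ((U <-> Z) ^ ~((Z ^ (W <-> U)) -> X))) | (V | X) = 0 | 1 = 1
W <-> Z = 0 <-> 1 = 0
(W <-> Z) ^ U = 0 ^ 0 = 0
((W <-> Z) ^ U) <-> Y = 0 <-> 0 = 1
(((W <-> Z) ^ U) <-> Y) & W = 1 & 0 = 0
((((W <-> Z) ^ U) <-> Y) & W) ^ U = 0 ^ 0 = 0
(((Z ^ Y) & ((U <-> Z) ^ ~((Z ^ (W <-> U)) -> X))) | (V | X)) <-> (((((W <-> Z) ^ U) <-> Y) & W) ^ U) = 1 <-> 0 = 0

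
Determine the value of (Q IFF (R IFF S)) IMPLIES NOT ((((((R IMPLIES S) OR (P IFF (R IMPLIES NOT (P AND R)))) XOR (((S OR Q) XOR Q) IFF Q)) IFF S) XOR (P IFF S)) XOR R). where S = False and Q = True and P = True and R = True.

R IFF S = True IFF False = False
Q IFF (R IFF S) = True IFF False = False
R IMPLIES S = True IMPLIES False = False
P AND R = True AND True = True
NOT (P AND R) = NOT True = False
R IMPLIES NOT (P AND R) = True IMPLIES False = False
P IFF (R IMPLIES NOT (P AND R)) = True IFF False = False
(R IMPLIES S) OR (P IFF (R IMPLIES NOT (P AND R))) = False OR False = False
S OR Q = False OR True = True
(S OR Q) XOR Q = True XOR True = False
((S OR Q) XOR Q) IFF Q = False IFF True = False
((R IMPLIES S) OR (P IFF (R IMPLIES NOT (P AND R)))) XOR (((S OR Q) XOR Q) IFF Q) = False XOR False = False
(((R IMPLIES S) OR (P IFF (R IMPLIES NOT (P AND R)))) XOR (((S OR Q) XOR Q) IFF Q)) IFF S = False IFF False = True
P IFF S = True IFF False = False
((((R IMPLIES S) OR (P IFF (R IMPLIES NOT (P AND R)))) XOR (((S OR Q) XOR Q) IFF Q)) IFF S) XOR (P IFF S) = True XOR False = True
(((((R IMPLIES S) OR (P IFF (R IMPLIES NOT (P AND R)))) XOR (((S OR Q) XOR Q) IFF Q)) IFF S) XOR (P IFF S)) XOR R = True XOR True = False
NOT ((((((R IMPLIES S) OR (P IFF (R IMPLIES NOT (P AND R)))) XOR (((S OR Q) XOR Q) IFF Q)) IFF S) XOR (P IFF S)) XOR R) = NOT False = True
(Q IFF (R IFF S)) IMPLIES NOT ((((((R IMPLIES S) OR (P IFF (R IMPLIES NOT (P AND R)))) XOR (((S OR Q) XOR Q) IFF Q)) IFF S) XOR (P IFF S)) XOR R) = False IMPLIES True = True

True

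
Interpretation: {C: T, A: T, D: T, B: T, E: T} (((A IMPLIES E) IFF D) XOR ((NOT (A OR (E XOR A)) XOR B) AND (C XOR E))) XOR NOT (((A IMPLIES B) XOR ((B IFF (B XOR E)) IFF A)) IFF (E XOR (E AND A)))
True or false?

F

A IMPLIES E = T IMPLIES T = T
(A IMPLIES E) IFF D = T IFF T = T
E XOR A = T XOR T = F
A OR (E XOR A) = T OR F = T
NOT (A OR (E XOR A)) = NOT T = F
NOT (A OR (E XOR A)) XOR B = F XOR T = T
C XOR E = T XOR T = F
(NOT (A OR (E XOR A)) XOR B) AND (C XOR E) = T AND F = F
((A IMPLIES E) IFF D) XOR ((NOT (A OR (E XOR A)) XOR B) AND (C XOR E)) = T XOR F = T
A IMPLIES B = T IMPLIES T = T
B XOR E = T XOR T = F
B IFF (B XOR E) = T IFF F = F
(B IFF (B XOR E)) IFF A = F IFF T = F
(A IMPLIES B) XOR ((B IFF (B XOR E)) IFF A) = T XOR F = T
E AND A = T AND T = T
E XOR (E AND A) = T XOR T = F
((A IMPLIES B) XOR ((B IFF (B XOR E)) IFF A)) IFF (E XOR (E AND A)) = T IFF F = F
NOT (((A IMPLIES B) XOR ((B IFF (B XOR E)) IFF A)) IFF (E XOR (E AND A))) = NOT F = T
(((A IMPLIES E) IFF D) XOR ((NOT (A OR (E XOR A)) XOR B) AND (C XOR E))) XOR NOT (((A IMPLIES B) XOR ((B IFF (B XOR E)) IFF A)) IFF (E XOR (E AND A))) = T XOR T = F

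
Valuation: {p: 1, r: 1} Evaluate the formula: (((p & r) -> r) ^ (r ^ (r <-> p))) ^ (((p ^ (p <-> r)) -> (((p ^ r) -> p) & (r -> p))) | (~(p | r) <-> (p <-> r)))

0

p & r = 1 & 1 = 1
(p & r) -> r = 1 -> 1 = 1
r <-> p = 1 <-> 1 = 1
r ^ (r <-> p) = 1 ^ 1 = 0
((p & r) -> r) ^ (r ^ (r <-> p)) = 1 ^ 0 = 1
p <-> r = 1 <-> 1 = 1
p ^ (p <-> r) = 1 ^ 1 = 0
p ^ r = 1 ^ 1 = 0
(p ^ r) -> p = 0 -> 1 = 1
r -> p = 1 -> 1 = 1
((p ^ r) -> p) & (r -> p) = 1 & 1 = 1
(p ^ (p <-> r)) -> (((p ^ r) -> p) & (r -> p)) = 0 -> 1 = 1
p | r = 1 | 1 = 1
~(p | r) = ~1 = 0
p <-> r = 1 <-> 1 = 1
~(p | r) <-> (p <-> r) = 0 <-> 1 = 0
((p ^ (p <-> r)) -> (((p ^ r) -> p) & (r -> p))) | (~(p | r) <-> (p <-> r)) = 1 | 0 = 1
(((p & r) -> r) ^ (r ^ (r <-> p))) ^ (((p ^ (p <-> r)) -> (((p ^ r) -> p) & (r -> p))) | (~(p | r) <-> (p <-> r))) = 1 ^ 1 = 0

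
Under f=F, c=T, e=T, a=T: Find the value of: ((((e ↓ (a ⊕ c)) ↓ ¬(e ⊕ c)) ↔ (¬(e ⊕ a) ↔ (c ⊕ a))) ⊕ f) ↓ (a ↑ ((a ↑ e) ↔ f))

F

a ⊕ c = T ⊕ T = F
e ↓ (a ⊕ c) = T ↓ F = F
e ⊕ c = T ⊕ T = F
¬(e ⊕ c) = ¬F = T
(e ↓ (a ⊕ c)) ↓ ¬(e ⊕ c) = F ↓ T = F
e ⊕ a = T ⊕ T = F
¬(e ⊕ a) = ¬F = T
c ⊕ a = T ⊕ T = F
¬(e ⊕ a) ↔ (c ⊕ a) = T ↔ F = F
((e ↓ (a ⊕ c)) ↓ ¬(e ⊕ c)) ↔ (¬(e ⊕ a) ↔ (c ⊕ a)) = F ↔ F = T
(((e ↓ (a ⊕ c)) ↓ ¬(e ⊕ c)) ↔ (¬(e ⊕ a) ↔ (c ⊕ a))) ⊕ f = T ⊕ F = T
a ↑ e = T ↑ T = F
(a ↑ e) ↔ f = F ↔ F = T
a ↑ ((a ↑ e) ↔ f) = T ↑ T = F
((((e ↓ (a ⊕ c)) ↓ ¬(e ⊕ c)) ↔ (¬(e ⊕ a) ↔ (c ⊕ a))) ⊕ f) ↓ (a ↑ ((a ↑ e) ↔ f)) = T ↓ F = F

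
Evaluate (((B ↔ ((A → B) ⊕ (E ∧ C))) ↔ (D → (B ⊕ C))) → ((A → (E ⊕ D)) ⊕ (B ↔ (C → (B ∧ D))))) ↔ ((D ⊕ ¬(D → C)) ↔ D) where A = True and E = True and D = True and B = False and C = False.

False

Substituting A=True, E=True, D=True, B=False, C=False:
A → B = True → False = False
E ∧ C = True ∧ False = False
(A → B) ⊕ (E ∧ C) = False ⊕ False = False
B ↔ ((A → B) ⊕ (E ∧ C)) = False ↔ False = True
B ⊕ C = False ⊕ False = False
D → (B ⊕ C) = True → False = False
(B ↔ ((A → B) ⊕ (E ∧ C))) ↔ (D → (B ⊕ C)) = True ↔ False = False
E ⊕ D = True ⊕ True = False
A → (E ⊕ D) = True → False = False
B ∧ D = False ∧ True = False
C → (B ∧ D) = False → False = True
B ↔ (C → (B ∧ D)) = False ↔ True = False
(A → (E ⊕ D)) ⊕ (B ↔ (C → (B ∧ D))) = False ⊕ False = False
((B ↔ ((A → B) ⊕ (E ∧ C))) ↔ (D → (B ⊕ C))) → ((A → (E ⊕ D)) ⊕ (B ↔ (C → (B ∧ D)))) = False → False = True
D → C = True → False = False
¬(D → C) = ¬False = True
D ⊕ ¬(D → C) = True ⊕ True = False
(D ⊕ ¬(D → C)) ↔ D = False ↔ True = False
(((B ↔ ((A → B) ⊕ (E ∧ C))) ↔ (D → (B ⊕ C))) → ((A → (E ⊕ D)) ⊕ (B ↔ (C → (B ∧ D))))) ↔ ((D ⊕ ¬(D → C)) ↔ D) = True ↔ False = False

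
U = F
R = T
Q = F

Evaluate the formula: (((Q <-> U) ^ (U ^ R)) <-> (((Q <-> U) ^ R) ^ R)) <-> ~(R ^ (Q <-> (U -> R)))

Substituting U=F, R=T, Q=F:
Q <-> U = F <-> F = T
U ^ R = F ^ T = T
(Q <-> U) ^ (U ^ R) = T ^ T = F
Q <-> U = F <-> F = T
(Q <-> U) ^ R = T ^ T = F
((Q <-> U) ^ R) ^ R = F ^ T = T
((Q <-> U) ^ (U ^ R)) <-> (((Q <-> U) ^ R) ^ R) = F <-> T = F
U -> R = F -> T = T
Q <-> (U -> R) = F <-> T = F
R ^ (Q <-> (U -> R)) = T ^ F = T
~(R ^ (Q <-> (U -> R))) = ~T = F
(((Q <-> U) ^ (U ^ R)) <-> (((Q <-> U) ^ R) ^ R)) <-> ~(R ^ (Q <-> (U -> R))) = F <-> F = T

T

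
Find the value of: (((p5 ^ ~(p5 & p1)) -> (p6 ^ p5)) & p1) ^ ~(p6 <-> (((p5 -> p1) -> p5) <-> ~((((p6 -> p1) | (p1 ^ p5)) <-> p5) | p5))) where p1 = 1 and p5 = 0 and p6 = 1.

0

p5 & p1 = 0 & 1 = 0
~(p5 & p1) = ~0 = 1
p5 ^ ~(p5 & p1) = 0 ^ 1 = 1
p6 ^ p5 = 1 ^ 0 = 1
(p5 ^ ~(p5 & p1)) -> (p6 ^ p5) = 1 -> 1 = 1
((p5 ^ ~(p5 & p1)) -> (p6 ^ p5)) & p1 = 1 & 1 = 1
p5 -> p1 = 0 -> 1 = 1
(p5 -> p1) -> p5 = 1 -> 0 = 0
p6 -> p1 = 1 -> 1 = 1
p1 ^ p5 = 1 ^ 0 = 1
(p6 -> p1) | (p1 ^ p5) = 1 | 1 = 1
((p6 -> p1) | (p1 ^ p5)) <-> p5 = 1 <-> 0 = 0
(((p6 -> p1) | (p1 ^ p5)) <-> p5) | p5 = 0 | 0 = 0
~((((p6 -> p1) | (p1 ^ p5)) <-> p5) | p5) = ~0 = 1
((p5 -> p1) -> p5) <-> ~((((p6 -> p1) | (p1 ^ p5)) <-> p5) | p5) = 0 <-> 1 = 0
p6 <-> (((p5 -> p1) -> p5) <-> ~((((p6 -> p1) | (p1 ^ p5)) <-> p5) | p5)) = 1 <-> 0 = 0
~(p6 <-> (((p5 -> p1) -> p5) <-> ~((((p6 -> p1) | (p1 ^ p5)) <-> p5) | p5))) = ~0 = 1
(((p5 ^ ~(p5 & p1)) -> (p6 ^ p5)) & p1) ^ ~(p6 <-> (((p5 -> p1) -> p5) <-> ~((((p6 -> p1) | (p1 ^ p5)) <-> p5) | p5))) = 1 ^ 1 = 0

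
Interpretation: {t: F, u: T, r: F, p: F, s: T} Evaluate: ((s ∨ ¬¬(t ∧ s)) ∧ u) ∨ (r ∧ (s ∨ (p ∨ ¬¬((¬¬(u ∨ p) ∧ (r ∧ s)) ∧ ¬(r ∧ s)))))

Substituting t=F, u=T, r=F, p=F, s=T:
t ∧ s = F ∧ T = F
¬(t ∧ s) = ¬F = T
¬¬(t ∧ s) = ¬T = F
s ∨ ¬¬(t ∧ s) = T ∨ F = T
(s ∨ ¬¬(t ∧ s)) ∧ u = T ∧ T = T
u ∨ p = T ∨ F = T
¬(u ∨ p) = ¬T = F
¬¬(u ∨ p) = ¬F = T
r ∧ s = F ∧ T = F
¬¬(u ∨ p) ∧ (r ∧ s) = T ∧ F = F
r ∧ s = F ∧ T = F
¬(r ∧ s) = ¬F = T
(¬¬(u ∨ p) ∧ (r ∧ s)) ∧ ¬(r ∧ s) = F ∧ T = F
¬((¬¬(u ∨ p) ∧ (r ∧ s)) ∧ ¬(r ∧ s)) = ¬F = T
¬¬((¬¬(u ∨ p) ∧ (r ∧ s)) ∧ ¬(r ∧ s)) = ¬T = F
p ∨ ¬¬((¬¬(u ∨ p) ∧ (r ∧ s)) ∧ ¬(r ∧ s)) = F ∨ F = F
s ∨ (p ∨ ¬¬((¬¬(u ∨ p) ∧ (r ∧ s)) ∧ ¬(r ∧ s))) = T ∨ F = T
r ∧ (s ∨ (p ∨ ¬¬((¬¬(u ∨ p) ∧ (r ∧ s)) ∧ ¬(r ∧ s)))) = F ∧ T = F
((s ∨ ¬¬(t ∧ s)) ∧ u) ∨ (r ∧ (s ∨ (p ∨ ¬¬((¬¬(u ∨ p) ∧ (r ∧ s)) ∧ ¬(r ∧ s))))) = T ∨ F = T

T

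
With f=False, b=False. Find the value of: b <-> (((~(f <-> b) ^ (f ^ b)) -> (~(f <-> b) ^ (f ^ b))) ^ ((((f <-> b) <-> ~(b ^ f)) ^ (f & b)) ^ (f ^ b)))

True

f <-> b = False <-> False = True
~(f <-> b) = ~True = False
f ^ b = False ^ False = False
~(f <-> b) ^ (f ^ b) = False ^ False = False
f <-> b = False <-> False = True
~(f <-> b) = ~True = False
f ^ b = False ^ False = False
~(f <-> b) ^ (f ^ b) = False ^ False = False
(~(f <-> b) ^ (f ^ b)) -> (~(f <-> b) ^ (f ^ b)) = False -> False = True
f <-> b = False <-> False = True
b ^ f = False ^ False = False
~(b ^ f) = ~False = True
(f <-> b) <-> ~(b ^ f) = True <-> True = True
f & b = False & False = False
((f <-> b) <-> ~(b ^ f)) ^ (f & b) = True ^ False = True
f ^ b = False ^ False = False
(((f <-> b) <-> ~(b ^ f)) ^ (f & b)) ^ (f ^ b) = True ^ False = True
((~(f <-> b) ^ (f ^ b)) -> (~(f <-> b) ^ (f ^ b))) ^ ((((f <-> b) <-> ~(b ^ f)) ^ (f & b)) ^ (f ^ b)) = True ^ True = False
b <-> (((~(f <-> b) ^ (f ^ b)) -> (~(f <-> b) ^ (f ^ b))) ^ ((((f <-> b) <-> ~(b ^ f)) ^ (f & b)) ^ (f ^ b))) = False <-> False = True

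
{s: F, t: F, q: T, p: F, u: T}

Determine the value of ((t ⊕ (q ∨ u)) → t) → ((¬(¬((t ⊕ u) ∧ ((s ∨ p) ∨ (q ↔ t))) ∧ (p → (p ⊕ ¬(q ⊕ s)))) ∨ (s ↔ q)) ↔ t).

T

q ∨ u = T ∨ T = T
t ⊕ (q ∨ u) = F ⊕ T = T
(t ⊕ (q ∨ u)) → t = T → F = F
t ⊕ u = F ⊕ T = T
s ∨ p = F ∨ F = F
q ↔ t = T ↔ F = F
(s ∨ p) ∨ (q ↔ t) = F ∨ F = F
(t ⊕ u) ∧ ((s ∨ p) ∨ (q ↔ t)) = T ∧ F = F
¬((t ⊕ u) ∧ ((s ∨ p) ∨ (q ↔ t))) = ¬F = T
q ⊕ s = T ⊕ F = T
¬(q ⊕ s) = ¬T = F
p ⊕ ¬(q ⊕ s) = F ⊕ F = F
p → (p ⊕ ¬(q ⊕ s)) = F → F = T
¬((t ⊕ u) ∧ ((s ∨ p) ∨ (q ↔ t))) ∧ (p → (p ⊕ ¬(q ⊕ s))) = T ∧ T = T
¬(¬((t ⊕ u) ∧ ((s ∨ p) ∨ (q ↔ t))) ∧ (p → (p ⊕ ¬(q ⊕ s)))) = ¬T = F
s ↔ q = F ↔ T = F
¬(¬((t ⊕ u) ∧ ((s ∨ p) ∨ (q ↔ t))) ∧ (p → (p ⊕ ¬(q ⊕ s)))) ∨ (s ↔ q) = F ∨ F = F
(¬(¬((t ⊕ u) ∧ ((s ∨ p) ∨ (q ↔ t))) ∧ (p → (p ⊕ ¬(q ⊕ s)))) ∨ (s ↔ q)) ↔ t = F ↔ F = T
((t ⊕ (q ∨ u)) → t) → ((¬(¬((t ⊕ u) ∧ ((s ∨ p) ∨ (q ↔ t))) ∧ (p → (p ⊕ ¬(q ⊕ s)))) ∨ (s ↔ q)) ↔ t) = F → T = T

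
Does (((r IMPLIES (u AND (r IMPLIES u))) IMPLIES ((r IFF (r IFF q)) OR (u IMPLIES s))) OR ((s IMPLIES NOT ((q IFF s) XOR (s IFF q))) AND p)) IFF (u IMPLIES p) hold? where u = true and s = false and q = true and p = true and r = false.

r IMPLIES u = false IMPLIES true = true
u AND (r IMPLIES u) = true AND true = true
r IMPLIES (u AND (r IMPLIES u)) = false IMPLIES true = true
r IFF q = false IFF true = false
r IFF (r IFF q) = false IFF false = true
u IMPLIES s = true IMPLIES false = false
(r IFF (r IFF q)) OR (u IMPLIES s) = true OR false = true
(r IMPLIES (u AND (r IMPLIES u))) IMPLIES ((r IFF (r IFF q)) OR (u IMPLIES s)) = true IMPLIES true = true
q IFF s = true IFF false = false
s IFF q = false IFF true = false
(q IFF s) XOR (s IFF q) = false XOR false = false
NOT ((q IFF s) XOR (s IFF q)) = NOT false = true
s IMPLIES NOT ((q IFF s) XOR (s IFF q)) = false IMPLIES true = true
(s IMPLIES NOT ((q IFF s) XOR (s IFF q))) AND p = true AND true = true
((r IMPLIES (u AND (r IMPLIES u))) IMPLIES ((r IFF (r IFF q)) OR (u IMPLIES s))) OR ((s IMPLIES NOT ((q IFF s) XOR (s IFF q))) AND p) = true OR true = true
u IMPLIES p = true IMPLIES true = true
(((r IMPLIES (u AND (r IMPLIES u))) IMPLIES ((r IFF (r IFF q)) OR (u IMPLIES s))) OR ((s IMPLIES NOT ((q IFF s) XOR (s IFF q))) AND p)) IFF (u IMPLIES p) = true IFF true = true

true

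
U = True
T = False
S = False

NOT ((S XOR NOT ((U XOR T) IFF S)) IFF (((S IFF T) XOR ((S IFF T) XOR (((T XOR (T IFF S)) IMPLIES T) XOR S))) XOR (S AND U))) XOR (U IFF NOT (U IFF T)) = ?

Substituting U=True, T=False, S=False:
U XOR T = True XOR False = True
(U XOR T) IFF S = True IFF False = False
NOT ((U XOR T) IFF S) = NOT False = True
S XOR NOT ((U XOR T) IFF S) = False XOR True = True
S IFF T = False IFF False = True
S IFF T = False IFF False = True
T IFF S = False IFF False = True
T XOR (T IFF S) = False XOR True = True
(T XOR (T IFF S)) IMPLIES T = True IMPLIES False = False
((T XOR (T IFF S)) IMPLIES T) XOR S = False XOR False = False
(S IFF T) XOR (((T XOR (T IFF S)) IMPLIES T) XOR S) = True XOR False = True
(S IFF T) XOR ((S IFF T) XOR (((T XOR (T IFF S)) IMPLIES T) XOR S)) = True XOR True = False
S AND U = False AND True = False
((S IFF T) XOR ((S IFF T) XOR (((T XOR (T IFF S)) IMPLIES T) XOR S))) XOR (S AND U) = False XOR False = False
(S XOR NOT ((U XOR T) IFF S)) IFF (((S IFF T) XOR ((S IFF T) XOR (((T XOR (T IFF S)) IMPLIES T) XOR S))) XOR (S AND U)) = True IFF False = False
NOT ((S XOR NOT ((U XOR T) IFF S)) IFF (((S IFF T) XOR ((S IFF T) XOR (((T XOR (T IFF S)) IMPLIES T) XOR S))) XOR (S AND U))) = NOT False = True
U IFF T = True IFF False = False
NOT (U IFF T) = NOT False = True
U IFF NOT (U IFF T) = True IFF True = True
NOT ((S XOR NOT ((U XOR T) IFF S)) IFF (((S IFF T) XOR ((S IFF T) XOR (((T XOR (T IFF S)) IMPLIES T) XOR S))) XOR (S AND U))) XOR (U IFF NOT (U IFF T)) = True XOR True = False

False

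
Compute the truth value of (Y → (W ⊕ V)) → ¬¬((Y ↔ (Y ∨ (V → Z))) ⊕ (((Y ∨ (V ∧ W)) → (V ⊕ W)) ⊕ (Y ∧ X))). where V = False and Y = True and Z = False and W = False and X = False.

W ⊕ V = False ⊕ False = False
Y → (W ⊕ V) = True → False = False
V → Z = False → False = True
Y ∨ (V → Z) = True ∨ True = True
Y ↔ (Y ∨ (V → Z)) = True ↔ True = True
V ∧ W = False ∧ False = False
Y ∨ (V ∧ W) = True ∨ False = True
V ⊕ W = False ⊕ False = False
(Y ∨ (V ∧ W)) → (V ⊕ W) = True → False = False
Y ∧ X = True ∧ False = False
((Y ∨ (V ∧ W)) → (V ⊕ W)) ⊕ (Y ∧ X) = False ⊕ False = False
(Y ↔ (Y ∨ (V → Z))) ⊕ (((Y ∨ (V ∧ W)) → (V ⊕ W)) ⊕ (Y ∧ X)) = True ⊕ False = True
¬((Y ↔ (Y ∨ (V → Z))) ⊕ (((Y ∨ (V ∧ W)) → (V ⊕ W)) ⊕ (Y ∧ X))) = ¬True = False
¬¬((Y ↔ (Y ∨ (V → Z))) ⊕ (((Y ∨ (V ∧ W)) → (V ⊕ W)) ⊕ (Y ∧ X))) = ¬False = True
(Y → (W ⊕ V)) → ¬¬((Y ↔ (Y ∨ (V → Z))) ⊕ (((Y ∨ (V ∧ W)) → (V ⊕ W)) ⊕ (Y ∧ X))) = False → True = True

True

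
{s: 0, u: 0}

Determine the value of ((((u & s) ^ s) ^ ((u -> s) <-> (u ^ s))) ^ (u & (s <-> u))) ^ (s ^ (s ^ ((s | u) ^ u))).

u & s = 0 & 0 = 0
(u & s) ^ s = 0 ^ 0 = 0
u -> s = 0 -> 0 = 1
u ^ s = 0 ^ 0 = 0
(u -> s) <-> (u ^ s) = 1 <-> 0 = 0
((u & s) ^ s) ^ ((u -> s) <-> (u ^ s)) = 0 ^ 0 = 0
s <-> u = 0 <-> 0 = 1
u & (s <-> u) = 0 & 1 = 0
(((u & s) ^ s) ^ ((u -> s) <-> (u ^ s))) ^ (u & (s <-> u)) = 0 ^ 0 = 0
s | u = 0 | 0 = 0
(s | u) ^ u = 0 ^ 0 = 0
s ^ ((s | u) ^ u) = 0 ^ 0 = 0
s ^ (s ^ ((s | u) ^ u)) = 0 ^ 0 = 0
((((u & s) ^ s) ^ ((u -> s) <-> (u ^ s))) ^ (u & (s <-> u))) ^ (s ^ (s ^ ((s | u) ^ u))) = 0 ^ 0 = 0

0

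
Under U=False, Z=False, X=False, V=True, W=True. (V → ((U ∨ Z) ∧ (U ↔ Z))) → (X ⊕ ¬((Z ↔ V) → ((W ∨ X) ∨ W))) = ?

True

Substituting U=False, Z=False, X=False, V=True, W=True:
U ∨ Z = False ∨ False = False
U ↔ Z = False ↔ False = True
(U ∨ Z) ∧ (U ↔ Z) = False ∧ True = False
V → ((U ∨ Z) ∧ (U ↔ Z)) = True → False = False
Z ↔ V = False ↔ True = False
W ∨ X = True ∨ False = True
(W ∨ X) ∨ W = True ∨ True = True
(Z ↔ V) → ((W ∨ X) ∨ W) = False → True = True
¬((Z ↔ V) → ((W ∨ X) ∨ W)) = ¬True = False
X ⊕ ¬((Z ↔ V) → ((W ∨ X) ∨ W)) = False ⊕ False = False
(V → ((U ∨ Z) ∧ (U ↔ Z))) → (X ⊕ ¬((Z ↔ V) → ((W ∨ X) ∨ W))) = False → False = True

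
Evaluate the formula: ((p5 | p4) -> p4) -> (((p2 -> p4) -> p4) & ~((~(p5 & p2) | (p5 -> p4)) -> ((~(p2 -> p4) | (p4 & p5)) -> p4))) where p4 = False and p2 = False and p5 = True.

p5 | p4 = True | False = True
(p5 | p4) -> p4 = True -> False = False
p2 -> p4 = False -> False = True
(p2 -> p4) -> p4 = True -> False = False
p5 & p2 = True & False = False
~(p5 & p2) = ~False = True
p5 -> p4 = True -> False = False
~(p5 & p2) | (p5 -> p4) = True | False = True
p2 -> p4 = False -> False = True
~(p2 -> p4) = ~True = False
p4 & p5 = False & True = False
~(p2 -> p4) | (p4 & p5) = False | False = False
(~(p2 -> p4) | (p4 & p5)) -> p4 = False -> False = True
(~(p5 & p2) | (p5 -> p4)) -> ((~(p2 -> p4) | (p4 & p5)) -> p4) = True -> True = True
~((~(p5 & p2) | (p5 -> p4)) -> ((~(p2 -> p4) | (p4 & p5)) -> p4)) = ~True = False
((p2 -> p4) -> p4) & ~((~(p5 & p2) | (p5 -> p4)) -> ((~(p2 -> p4) | (p4 & p5)) -> p4)) = False & False = False
((p5 | p4) -> p4) -> (((p2 -> p4) -> p4) & ~((~(p5 & p2) | (p5 -> p4)) -> ((~(p2 -> p4) | (p4 & p5)) -> p4))) = False -> False = True

True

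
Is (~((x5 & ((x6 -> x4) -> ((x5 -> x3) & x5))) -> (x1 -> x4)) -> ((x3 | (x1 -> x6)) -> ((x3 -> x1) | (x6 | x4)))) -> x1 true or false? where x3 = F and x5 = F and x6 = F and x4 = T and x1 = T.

Substituting x3=F, x5=F, x6=F, x4=T, x1=T:
x6 -> x4 = F -> T = T
x5 -> x3 = F -> F = T
(x5 -> x3) & x5 = T & F = F
(x6 -> x4) -> ((x5 -> x3) & x5) = T -> F = F
x5 & ((x6 -> x4) -> ((x5 -> x3) & x5)) = F & F = F
x1 -> x4 = T -> T = T
(x5 & ((x6 -> x4) -> ((x5 -> x3) & x5))) -> (x1 -> x4) = F -> T = T
~((x5 & ((x6 -> x4) -> ((x5 -> x3) & x5))) -> (x1 -> x4)) = ~T = F
x1 -> x6 = T -> F = F
x3 | (x1 -> x6) = F | F = F
x3 -> x1 = F -> T = T
x6 | x4 = F | T = T
(x3 -> x1) | (x6 | x4) = T | T = T
(x3 | (x1 -> x6)) -> ((x3 -> x1) | (x6 | x4)) = F -> T = T
~((x5 & ((x6 -> x4) -> ((x5 -> x3) & x5))) -> (x1 -> x4)) -> ((x3 | (x1 -> x6)) -> ((x3 -> x1) | (x6 | x4))) = F -> T = T
(~((x5 & ((x6 -> x4) -> ((x5 -> x3) & x5))) -> (x1 -> x4)) -> ((x3 | (x1 -> x6)) -> ((x3 -> x1) | (x6 | x4)))) -> x1 = T -> T = T

T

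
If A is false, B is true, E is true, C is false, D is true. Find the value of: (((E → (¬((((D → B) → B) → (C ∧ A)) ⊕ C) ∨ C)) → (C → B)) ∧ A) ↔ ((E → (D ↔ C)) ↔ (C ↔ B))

F

D → B = T → T = T
(D → B) → B = T → T = T
C ∧ A = F ∧ F = F
((D → B) → B) → (C ∧ A) = T → F = F
(((D → B) → B) → (C ∧ A)) ⊕ C = F ⊕ F = F
¬((((D → B) → B) → (C ∧ A)) ⊕ C) = ¬F = T
¬((((D → B) → B) → (C ∧ A)) ⊕ C) ∨ C = T ∨ F = T
E → (¬((((D → B) → B) → (C ∧ A)) ⊕ C) ∨ C) = T → T = T
C → B = F → T = T
(E → (¬((((D → B) → B) → (C ∧ A)) ⊕ C) ∨ C)) → (C → B) = T → T = T
((E → (¬((((D → B) → B) → (C ∧ A)) ⊕ C) ∨ C)) → (C → B)) ∧ A = T ∧ F = F
D ↔ C = T ↔ F = F
E → (D ↔ C) = T → F = F
C ↔ B = F ↔ T = F
(E → (D ↔ C)) ↔ (C ↔ B) = F ↔ F = T
(((E → (¬((((D → B) → B) → (C ∧ A)) ⊕ C) ∨ C)) → (C → B)) ∧ A) ↔ ((E → (D ↔ C)) ↔ (C ↔ B)) = F ↔ T = F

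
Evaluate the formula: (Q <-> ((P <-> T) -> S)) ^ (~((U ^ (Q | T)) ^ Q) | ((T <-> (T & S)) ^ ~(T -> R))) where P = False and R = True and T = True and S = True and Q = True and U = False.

P <-> T = False <-> True = False
(P <-> T) -> S = False -> True = True
Q <-> ((P <-> T) -> S) = True <-> True = True
Q | T = True | True = True
U ^ (Q | T) = False ^ True = True
(U ^ (Q | T)) ^ Q = True ^ True = False
~((U ^ (Q | T)) ^ Q) = ~False = True
T & S = True & True = True
T <-> (T & S) = True <-> True = True
T -> R = True -> True = True
~(T -> R) = ~True = False
(T <-> (T & S)) ^ ~(T -> R) = True ^ False = True
~((U ^ (Q | T)) ^ Q) | ((T <-> (T & S)) ^ ~(T -> R)) = True | True = True
(Q <-> ((P <-> T) -> S)) ^ (~((U ^ (Q | T)) ^ Q) | ((T <-> (T & S)) ^ ~(T -> R))) = True ^ True = False

False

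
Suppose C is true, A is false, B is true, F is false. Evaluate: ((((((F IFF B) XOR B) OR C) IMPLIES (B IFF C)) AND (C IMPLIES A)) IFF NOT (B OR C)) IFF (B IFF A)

False

F IFF B = False IFF True = False
(F IFF B) XOR B = False XOR True = True
((F IFF B) XOR B) OR C = True OR True = True
B IFF C = True IFF True = True
(((F IFF B) XOR B) OR C) IMPLIES (B IFF C) = True IMPLIES True = True
C IMPLIES A = True IMPLIES False = False
((((F IFF B) XOR B) OR C) IMPLIES (B IFF C)) AND (C IMPLIES A) = True AND False = False
B OR C = True OR True = True
NOT (B OR C) = NOT True = False
(((((F IFF B) XOR B) OR C) IMPLIES (B IFF C)) AND (C IMPLIES A)) IFF NOT (B OR C) = False IFF False = True
B IFF A = True IFF False = False
((((((F IFF B) XOR B) OR C) IMPLIES (B IFF C)) AND (C IMPLIES A)) IFF NOT (B OR C)) IFF (B IFF A) = True IFF False = False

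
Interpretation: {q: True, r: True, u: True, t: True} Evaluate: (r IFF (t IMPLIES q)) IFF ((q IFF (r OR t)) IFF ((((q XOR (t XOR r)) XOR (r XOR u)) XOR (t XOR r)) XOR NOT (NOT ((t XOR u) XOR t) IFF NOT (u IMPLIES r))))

True

Substituting q=True, r=True, u=True, t=True:
t IMPLIES q = True IMPLIES True = True
r IFF (t IMPLIES q) = True IFF True = True
r OR t = True OR True = True
q IFF (r OR t) = True IFF True = True
t XOR r = True XOR True = False
q XOR (t XOR r) = True XOR False = True
r XOR u = True XOR True = False
(q XOR (t XOR r)) XOR (r XOR u) = True XOR False = True
t XOR r = True XOR True = False
((q XOR (t XOR r)) XOR (r XOR u)) XOR (t XOR r) = True XOR False = True
t XOR u = True XOR True = False
(t XOR u) XOR t = False XOR True = True
NOT ((t XOR u) XOR t) = NOT True = False
u IMPLIES r = True IMPLIES True = True
NOT (u IMPLIES r) = NOT True = False
NOT ((t XOR u) XOR t) IFF NOT (u IMPLIES r) = False IFF False = True
NOT (NOT ((t XOR u) XOR t) IFF NOT (u IMPLIES r)) = NOT True = False
(((q XOR (t XOR r)) XOR (r XOR u)) XOR (t XOR r)) XOR NOT (NOT ((t XOR u) XOR t) IFF NOT (u IMPLIES r)) = True XOR False = True
(q IFF (r OR t)) IFF ((((q XOR (t XOR r)) XOR (r XOR u)) XOR (t XOR r)) XOR NOT (NOT ((t XOR u) XOR t) IFF NOT (u IMPLIES r))) = True IFF True = True
(r IFF (t IMPLIES q)) IFF ((q IFF (r OR t)) IFF ((((q XOR (t XOR r)) XOR (r XOR u)) XOR (t XOR r)) XOR NOT (NOT ((t XOR u) XOR t) IFF NOT (u IMPLIES r)))) = True IFF True = True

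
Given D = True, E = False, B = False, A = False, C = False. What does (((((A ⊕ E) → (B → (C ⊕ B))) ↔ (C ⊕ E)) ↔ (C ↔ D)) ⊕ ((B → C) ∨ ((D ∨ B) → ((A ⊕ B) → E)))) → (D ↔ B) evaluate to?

True

Substituting D=True, E=False, B=False, A=False, C=False:
A ⊕ E = False ⊕ False = False
C ⊕ B = False ⊕ False = False
B → (C ⊕ B) = False → False = True
(A ⊕ E) → (B → (C ⊕ B)) = False → True = True
C ⊕ E = False ⊕ False = False
((A ⊕ E) → (B → (C ⊕ B))) ↔ (C ⊕ E) = True ↔ False = False
C ↔ D = False ↔ True = False
(((A ⊕ E) → (B → (C ⊕ B))) ↔ (C ⊕ E)) ↔ (C ↔ D) = False ↔ False = True
B → C = False → False = True
D ∨ B = True ∨ False = True
A ⊕ B = False ⊕ False = False
(A ⊕ B) → E = False → False = True
(D ∨ B) → ((A ⊕ B) → E) = True → True = True
(B → C) ∨ ((D ∨ B) → ((A ⊕ B) → E)) = True ∨ True = True
((((A ⊕ E) → (B → (C ⊕ B))) ↔ (C ⊕ E)) ↔ (C ↔ D)) ⊕ ((B → C) ∨ ((D ∨ B) → ((A ⊕ B) → E))) = True ⊕ True = False
D ↔ B = True ↔ False = False
(((((A ⊕ E) → (B → (C ⊕ B))) ↔ (C ⊕ E)) ↔ (C ↔ D)) ⊕ ((B → C) ∨ ((D ∨ B) → ((A ⊕ B) → E)))) → (D ↔ B) = False → False = True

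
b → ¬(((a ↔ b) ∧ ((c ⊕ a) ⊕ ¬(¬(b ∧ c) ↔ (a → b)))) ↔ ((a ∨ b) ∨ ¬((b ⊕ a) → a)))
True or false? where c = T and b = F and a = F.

T

a ↔ b = F ↔ F = T
c ⊕ a = T ⊕ F = T
b ∧ c = F ∧ T = F
¬(b ∧ c) = ¬F = T
a → b = F → F = T
¬(b ∧ c) ↔ (a → b) = T ↔ T = T
¬(¬(b ∧ c) ↔ (a → b)) = ¬T = F
(c ⊕ a) ⊕ ¬(¬(b ∧ c) ↔ (a → b)) = T ⊕ F = T
(a ↔ b) ∧ ((c ⊕ a) ⊕ ¬(¬(b ∧ c) ↔ (a → b))) = T ∧ T = T
a ∨ b = F ∨ F = F
b ⊕ a = F ⊕ F = F
(b ⊕ a) → a = F → F = T
¬((b ⊕ a) → a) = ¬T = F
(a ∨ b) ∨ ¬((b ⊕ a) → a) = F ∨ F = F
((a ↔ b) ∧ ((c ⊕ a) ⊕ ¬(¬(b ∧ c) ↔ (a → b)))) ↔ ((a ∨ b) ∨ ¬((b ⊕ a) → a)) = T ↔ F = F
¬(((a ↔ b) ∧ ((c ⊕ a) ⊕ ¬(¬(b ∧ c) ↔ (a → b)))) ↔ ((a ∨ b) ∨ ¬((b ⊕ a) → a))) = ¬F = T
b → ¬(((a ↔ b) ∧ ((c ⊕ a) ⊕ ¬(¬(b ∧ c) ↔ (a → b)))) ↔ ((a ∨ b) ∨ ¬((b ⊕ a) → a))) = F → T = T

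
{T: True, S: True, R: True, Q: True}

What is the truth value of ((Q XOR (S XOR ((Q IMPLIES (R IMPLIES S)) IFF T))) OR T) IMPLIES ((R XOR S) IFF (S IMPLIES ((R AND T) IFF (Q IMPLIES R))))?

False

R IMPLIES S = True IMPLIES True = True
Q IMPLIES (R IMPLIES S) = True IMPLIES True = True
(Q IMPLIES (R IMPLIES S)) IFF T = True IFF True = True
S XOR ((Q IMPLIES (R IMPLIES S)) IFF T) = True XOR True = False
Q XOR (S XOR ((Q IMPLIES (R IMPLIES S)) IFF T)) = True XOR False = True
(Q XOR (S XOR ((Q IMPLIES (R IMPLIES S)) IFF T))) OR T = True OR True = True
R XOR S = True XOR True = False
R AND T = True AND True = True
Q IMPLIES R = True IMPLIES True = True
(R AND T) IFF (Q IMPLIES R) = True IFF True = True
S IMPLIES ((R AND T) IFF (Q IMPLIES R)) = True IMPLIES True = True
(R XOR S) IFF (S IMPLIES ((R AND T) IFF (Q IMPLIES R))) = False IFF True = False
((Q XOR (S XOR ((Q IMPLIES (R IMPLIES S)) IFF T))) OR T) IMPLIES ((R XOR S) IFF (S IMPLIES ((R AND T) IFF (Q IMPLIES R)))) = True IMPLIES False = False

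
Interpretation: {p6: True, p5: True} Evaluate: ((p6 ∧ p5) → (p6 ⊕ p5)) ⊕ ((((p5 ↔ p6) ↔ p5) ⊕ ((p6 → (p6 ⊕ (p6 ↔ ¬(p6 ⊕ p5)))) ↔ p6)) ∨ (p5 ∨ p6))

True

p6 ∧ p5 = True ∧ True = True
p6 ⊕ p5 = True ⊕ True = False
(p6 ∧ p5) → (p6 ⊕ p5) = True → False = False
p5 ↔ p6 = True ↔ True = True
(p5 ↔ p6) ↔ p5 = True ↔ True = True
p6 ⊕ p5 = True ⊕ True = False
¬(p6 ⊕ p5) = ¬False = True
p6 ↔ ¬(p6 ⊕ p5) = True ↔ True = True
p6 ⊕ (p6 ↔ ¬(p6 ⊕ p5)) = True ⊕ True = False
p6 → (p6 ⊕ (p6 ↔ ¬(p6 ⊕ p5))) = True → False = False
(p6 → (p6 ⊕ (p6 ↔ ¬(p6 ⊕ p5)))) ↔ p6 = False ↔ True = False
((p5 ↔ p6) ↔ p5) ⊕ ((p6 → (p6 ⊕ (p6 ↔ ¬(p6 ⊕ p5)))) ↔ p6) = True ⊕ False = True
p5 ∨ p6 = True ∨ True = True
(((p5 ↔ p6) ↔ p5) ⊕ ((p6 → (p6 ⊕ (p6 ↔ ¬(p6 ⊕ p5)))) ↔ p6)) ∨ (p5 ∨ p6) = True ∨ True = True
((p6 ∧ p5) → (p6 ⊕ p5)) ⊕ ((((p5 ↔ p6) ↔ p5) ⊕ ((p6 → (p6 ⊕ (p6 ↔ ¬(p6 ⊕ p5)))) ↔ p6)) ∨ (p5 ∨ p6)) = False ⊕ True = True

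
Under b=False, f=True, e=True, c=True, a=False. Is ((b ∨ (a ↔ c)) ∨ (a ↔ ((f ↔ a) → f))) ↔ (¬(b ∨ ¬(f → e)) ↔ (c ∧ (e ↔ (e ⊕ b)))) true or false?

a ↔ c = False ↔ True = False
b ∨ (a ↔ c) = False ∨ False = False
f ↔ a = True ↔ False = False
(f ↔ a) → f = False → True = True
a ↔ ((f ↔ a) → f) = False ↔ True = False
(b ∨ (a ↔ c)) ∨ (a ↔ ((f ↔ a) → f)) = False ∨ False = False
f → e = True → True = True
¬(f → e) = ¬True = False
b ∨ ¬(f → e) = False ∨ False = False
¬(b ∨ ¬(f → e)) = ¬False = True
e ⊕ b = True ⊕ False = True
e ↔ (e ⊕ b) = True ↔ True = True
c ∧ (e ↔ (e ⊕ b)) = True ∧ True = True
¬(b ∨ ¬(f → e)) ↔ (c ∧ (e ↔ (e ⊕ b))) = True ↔ True = True
((b ∨ (a ↔ c)) ∨ (a ↔ ((f ↔ a) → f))) ↔ (¬(b ∨ ¬(f → e)) ↔ (c ∧ (e ↔ (e ⊕ b)))) = False ↔ True = False

False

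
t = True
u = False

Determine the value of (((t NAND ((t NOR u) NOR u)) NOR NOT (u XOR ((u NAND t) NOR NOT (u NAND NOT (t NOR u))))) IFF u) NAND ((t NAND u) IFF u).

t NOR u = True NOR False = False
(t NOR u) NOR u = False NOR False = True
t NAND ((t NOR u) NOR u) = True NAND True = False
u NAND t = False NAND True = True
t NOR u = True NOR False = False
NOT (t NOR u) = NOT False = True
u NAND NOT (t NOR u) = False NAND True = True
NOT (u NAND NOT (t NOR u)) = NOT True = False
(u NAND t) NOR NOT (u NAND NOT (t NOR u)) = True NOR False = False
u XOR ((u NAND t) NOR NOT (u NAND NOT (t NOR u))) = False XOR False = False
NOT (u XOR ((u NAND t) NOR NOT (u NAND NOT (t NOR u)))) = NOT False = True
(t NAND ((t NOR u) NOR u)) NOR NOT (u XOR ((u NAND t) NOR NOT (u NAND NOT (t NOR u)))) = False NOR True = False
((t NAND ((t NOR u) NOR u)) NOR NOT (u XOR ((u NAND t) NOR NOT (u NAND NOT (t NOR u))))) IFF u = False IFF False = True
t NAND u = True NAND False = True
(t NAND u) IFF u = True IFF False = False
(((t NAND ((t NOR u) NOR u)) NOR NOT (u XOR ((u NAND t) NOR NOT (u NAND NOT (t NOR u))))) IFF u) NAND ((t NAND u) IFF u) = True NAND False = True

True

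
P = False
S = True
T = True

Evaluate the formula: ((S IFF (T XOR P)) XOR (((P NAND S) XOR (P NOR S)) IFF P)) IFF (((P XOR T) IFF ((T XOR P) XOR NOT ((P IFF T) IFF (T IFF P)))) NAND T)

False

T XOR P = True XOR False = True
S IFF (T XOR P) = True IFF True = True
P NAND S = False NAND True = True
P NOR S = False NOR True = False
(P NAND S) XOR (P NOR S) = True XOR False = True
((P NAND S) XOR (P NOR S)) IFF P = True IFF False = False
(S IFF (T XOR P)) XOR (((P NAND S) XOR (P NOR S)) IFF P) = True XOR False = True
P XOR T = False XOR True = True
T XOR P = True XOR False = True
P IFF T = False IFF True = False
T IFF P = True IFF False = False
(P IFF T) IFF (T IFF P) = False IFF False = True
NOT ((P IFF T) IFF (T IFF P)) = NOT True = False
(T XOR P) XOR NOT ((P IFF T) IFF (T IFF P)) = True XOR False = True
(P XOR T) IFF ((T XOR P) XOR NOT ((P IFF T) IFF (T IFF P))) = True IFF True = True
((P XOR T) IFF ((T XOR P) XOR NOT ((P IFF T) IFF (T IFF P)))) NAND T = True NAND True = False
((S IFF (T XOR P)) XOR (((P NAND S) XOR (P NOR S)) IFF P)) IFF (((P XOR T) IFF ((T XOR P) XOR NOT ((P IFF T) IFF (T IFF P)))) NAND T) = True IFF False = False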